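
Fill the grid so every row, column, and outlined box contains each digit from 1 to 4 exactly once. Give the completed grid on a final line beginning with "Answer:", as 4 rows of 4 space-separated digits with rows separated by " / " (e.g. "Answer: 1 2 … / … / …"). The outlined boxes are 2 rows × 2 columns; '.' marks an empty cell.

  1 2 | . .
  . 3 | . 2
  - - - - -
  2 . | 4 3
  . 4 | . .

Step 1. [r4c4∈{1}] only 1 remains possible at r4c4, so r4c4=1.
Step 2. [r4c3∈{2}] nothing but 2 survives at r4c3 ⇒ r4c3=2.
Step 3. [r1c3∈{3}] nothing but 3 survives at r1c3 ⇒ r1c3=3.
Step 4. [r2c1∈{4}] r2c1 is down to just 4. So r2c1=4.
Step 5. [r2c3∈{1}] r2c3's peers cover all but 1. So r2c3=1.
Step 6. [r4c1∈{3}] r4c1's peers cover all but 3, so r4c1=3.
Step 7. [r1c4∈{4}] r1c4 is down to just 4 ⇒ r1c4=4.
Step 8. [r3c2∈{1}] r3c2 is down to just 1 ⇒ r3c2=1.

Answer: 1 2 3 4 / 4 3 1 2 / 2 1 4 3 / 3 4 2 1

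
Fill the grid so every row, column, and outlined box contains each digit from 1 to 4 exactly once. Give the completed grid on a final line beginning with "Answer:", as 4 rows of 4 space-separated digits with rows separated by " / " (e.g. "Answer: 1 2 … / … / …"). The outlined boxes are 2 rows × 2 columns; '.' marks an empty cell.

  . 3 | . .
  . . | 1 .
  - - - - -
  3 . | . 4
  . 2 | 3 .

Step 1. [r1c4∈{2}] r1c4 has the single candidate 2. So r1c4=2.
Step 2. [r4c1∈{1,4}] r4c1 is the only open cell in row 4 admitting 4. So r4c1=4.
Step 3. [r1c3∈{4}] only 4 remains possible at r1c3, so r1c3=4.
Step 4. [r2c2∈{4}] nothing but 4 survives at r2c2. So r2c2=4.
Step 5. [r2c1∈{2}] only 2 remains possible at r2c1, so r2c1=2.
Step 6. [r1c1∈{1}] r1c1 is down to just 1. So r1c1=1.
Step 7. [r3c3∈{2}] r3c3 has the single candidate 2. So r3c3=2.
Step 8. [r3c2∈{1}] r3c2 has the single candidate 1 ⇒ r3c2=1.
Step 9. [r2c4∈{3}] nothing but 3 survives at r2c4. So r2c4=3.
Step 10. [r4c4∈{1}] r4c4 is down to just 1. So r4c4=1.

Answer: 1 3 4 2 / 2 4 1 3 / 3 1 2 4 / 4 2 3 1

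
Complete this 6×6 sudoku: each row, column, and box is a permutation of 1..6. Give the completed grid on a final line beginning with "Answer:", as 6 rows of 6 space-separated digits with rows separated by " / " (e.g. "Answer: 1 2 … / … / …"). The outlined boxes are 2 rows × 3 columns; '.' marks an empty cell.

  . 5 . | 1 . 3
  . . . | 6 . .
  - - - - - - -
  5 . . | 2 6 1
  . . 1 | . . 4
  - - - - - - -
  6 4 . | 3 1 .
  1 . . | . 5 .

Step 1. [r3c2∈{3}] r3c2 is down to just 3 ⇒ r3c2=3.
Step 2. [r6c2∈{2}] nothing but 2 survives at r6c2. So r6c2=2.
Step 3. [r2c1∈{2,3,4}] across col 1, 3 lands solely at r2c1, so r2c1=3.
Step 4. [r1c1∈{2,4}] across col 1, 4 lands solely at r1c1 ⇒ r1c1=4.
Step 5. [r1c5∈{2}] r1c5 has the single candidate 2. So r1c5=2.
Step 6. [r5c3∈{5}] r5c3 is down to just 5 ⇒ r5c3=5.
Step 7. [r6c3∈{3}] nothing but 3 survives at r6c3, so r6c3=3.
Step 8. [r4c2∈{6}] nothing but 6 survives at r4c2. So r4c2=6.
Step 9. [r1c3∈{6}] r1c3 has the single candidate 6 ⇒ r1c3=6.
Step 10. [r2c3∈{2}] r2c3 has the single candidate 2 ⇒ r2c3=2.
Step 11. [r4c1∈{2}] only 2 remains possible at r4c1, so r4c1=2.
Step 12. [r2c2∈{1}] only 1 remains possible at r2c2. So r2c2=1.
Step 13. [r2c6∈{5}] r2c6 has the single candidate 5 ⇒ r2c6=5.
Step 14. [r4c4∈{5}] only 5 remains possible at r4c4, so r4c4=5.
Step 15. [r4c5∈{3}] only 3 remains possible at r4c5, so r4c5=3.
Step 16. [r6c4∈{4}] r6c4's peers cover all but 4. So r6c4=4.
Step 17. [r3c3∈{4}] only 4 remains possible at r3c3, so r3c3=4.
Step 18. [r2c5∈{4}] r2c5 has the single candidate 4 ⇒ r2c5=4.
Step 19. [r6c6∈{6}] r6c6 is down to just 6. So r6c6=6.
Step 20. [r5c6∈{2}] nothing but 2 survives at r5c6, so r5c6=2.

Answer: 4 5 6 1 2 3 / 3 1 2 6 4 5 / 5 3 4 2 6 1 / 2 6 1 5 3 4 / 6 4 5 3 1 2 / 1 2 3 4 5 6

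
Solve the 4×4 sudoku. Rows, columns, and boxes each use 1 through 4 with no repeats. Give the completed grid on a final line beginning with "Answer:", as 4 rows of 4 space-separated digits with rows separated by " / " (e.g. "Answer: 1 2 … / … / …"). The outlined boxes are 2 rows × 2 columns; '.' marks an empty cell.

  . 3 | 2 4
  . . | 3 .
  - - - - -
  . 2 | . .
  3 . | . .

Step 1. [r2c4∈{1}] nothing but 1 survives at r2c4, so r2c4=1.
Step 2. [r4c2∈{1,4}] across col 2, 1 lands solely at r4c2 ⇒ r4c2=1.
Step 3. [r3c1∈{4}] r3c1 is down to just 4 ⇒ r3c1=4.
Step 4. [r2c1∈{2}] only 2 remains possible at r2c1 ⇒ r2c1=2.
Step 5. [r2c2∈{4}] r2c2 is down to just 4. So r2c2=4.
Step 6. [r4c4∈{2}] only 2 remains possible at r4c4 ⇒ r4c4=2.
Step 7. [r3c4∈{3}] r3c4 has the single candidate 3 ⇒ r3c4=3.
Step 8. [r1c1∈{1}] r1c1's peers cover all but 1, so r1c1=1.
Step 9. [r4c3∈{4}] only 4 remains possible at r4c3. So r4c3=4.
Step 10. [r3c3∈{1}] r3c3 has the single candidate 1, so r3c3=1.

Answer: 1 3 2 4 / 2 4 3 1 / 4 2 1 3 / 3 1 4 2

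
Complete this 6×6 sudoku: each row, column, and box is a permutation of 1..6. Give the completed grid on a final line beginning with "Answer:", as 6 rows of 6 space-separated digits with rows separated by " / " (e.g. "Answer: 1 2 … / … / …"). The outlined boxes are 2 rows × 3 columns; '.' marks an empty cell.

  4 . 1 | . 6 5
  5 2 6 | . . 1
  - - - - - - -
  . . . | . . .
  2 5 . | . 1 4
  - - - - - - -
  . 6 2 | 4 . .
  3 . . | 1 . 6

Step 1. [r3c4∈{2,3,5,6}] r3c4 is the only open cell in col 4 admitting 5 ⇒ r3c4=5.
Step 2. [r3c2∈{1,3,4}] across col 2, 1 lands solely at r3c2, so r3c2=1.
Step 3. [r2c4∈{3}] r2c4's peers cover all but 3, so r2c4=3.
Step 4. [r3c6∈{2,3}] across col 6, 2 lands solely at r3c6. So r3c6=2.
Step 5. [r3c5∈{3}] nothing but 3 survives at r3c5, so r3c5=3.
Step 6. [r6c3∈{4,5}] 5 has one home in col 3: r6c3 ⇒ r6c3=5.
Step 7. [r2c5∈{4}] only 4 remains possible at r2c5, so r2c5=4.
Step 8. [r3c3∈{4}] r3c3's peers cover all but 4, so r3c3=4.
Step 9. [r5c5∈{5}] nothing but 5 survives at r5c5 ⇒ r5c5=5.
Step 10. [r1c2∈{3}] nothing but 3 survives at r1c2 ⇒ r1c2=3.
Step 11. [r3c1∈{6}] nothing but 6 survives at r3c1. So r3c1=6.
Step 12. [r6c2∈{4}] r6c2 is down to just 4, so r6c2=4.
Step 13. [r1c4∈{2}] r1c4's peers cover all but 2 ⇒ r1c4=2.
Step 14. [r4c4∈{6}] r4c4's peers cover all but 6 ⇒ r4c4=6.
Step 15. [r4c3∈{3}] r4c3 has the single candidate 3. So r4c3=3.
Step 16. [r5c6∈{3}] r5c6 is down to just 3 ⇒ r5c6=3.
Step 17. [r5c1∈{1}] only 1 remains possible at r5c1, so r5c1=1.
Step 18. [r6c5∈{2}] r6c5's peers cover all but 2 ⇒ r6c5=2.

Answer: 4 3 1 2 6 5 / 5 2 6 3 4 1 / 6 1 4 5 3 2 / 2 5 3 6 1 4 / 1 6 2 4 5 3 / 3 4 5 1 2 6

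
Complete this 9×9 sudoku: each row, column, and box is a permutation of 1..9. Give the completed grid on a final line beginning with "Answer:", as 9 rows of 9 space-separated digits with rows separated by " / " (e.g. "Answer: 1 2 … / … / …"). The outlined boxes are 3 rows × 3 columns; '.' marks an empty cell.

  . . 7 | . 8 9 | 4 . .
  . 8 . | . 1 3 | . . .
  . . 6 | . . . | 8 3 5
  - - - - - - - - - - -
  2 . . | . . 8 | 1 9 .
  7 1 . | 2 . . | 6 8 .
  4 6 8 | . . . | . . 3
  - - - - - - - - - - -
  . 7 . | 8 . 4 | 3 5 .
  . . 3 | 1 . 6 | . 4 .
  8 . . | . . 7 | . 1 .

Step 1. [r5c6∈{5}] r5c6 is down to just 5, so r5c6=5.
Step 2. [r9c9∈{2,6,9}] row 9 places 6 nowhere but r9c9, so r9c9=6.
Step 3. [r5c5∈{3,4,9}] 3 has one home in row 5: r5c5 ⇒ r5c5=3.
Step 4. [r7c3∈{1,2,9}] r7c3 is the only open cell in col 3 admitting 1, so r7c3=1.
Step 5. [r4c5∈{4,6,7}] in col 5, 6 fits only at r4c5. So r4c5=6.
Step 6. [r3c5∈{2,4,7}] in col 5, 4 fits only at r3c5, so r3c5=4.
Step 7. [r6c5∈{7,9}] 7 has one home in col 5: r6c5. So r6c5=7.
Step 8. [r2c8∈{2,6,7}] across col 8, 7 lands solely at r2c8. So r2c8=7.
Step 9. [r2c3∈{2,4,5,9}] r2c3 is the only open cell in row 2 admitting 4, so r2c3=4.
Step 10. [r9c3∈{2,5,9}] col 3 places 2 nowhere but r9c3, so r9c3=2.
Step 11. [r9c7∈{9}] r9c7's peers cover all but 9 ⇒ r9c7=9.
Step 12. [r7c9∈{2}] only 2 remains possible at r7c9. So r7c9=2.
Step 13. [r9c5∈{5}] r9c5 has the single candidate 5. So r9c5=5.
Step 14. [r1c1∈{1,3,5}] 3 has one home in col 1: r1c1, so r1c1=3.
Step 15. [r7c5∈{9}] r7c5 is down to just 9 ⇒ r7c5=9.
Step 16. [r1c8∈{2,6}] r1c8 is the only open cell in col 8 admitting 6, so r1c8=6.
Step 17. [r1c4∈{5}] only 5 remains possible at r1c4. So r1c4=5.
Step 18. [r4c9∈{4,7}] r4c9 is the only open cell in row 4 admitting 7, so r4c9=7.
Step 19. [r2c1∈{5,9}] r2c1 is the only open cell in row 2 admitting 5, so r2c1=5.
Step 20. [r8c1∈{9}] r8c1 is down to just 9 ⇒ r8c1=9.
Step 21. [r3c2∈{2,9}] row 3 places 9 nowhere but r3c2. So r3c2=9.
Step 22. [r4c3∈{5}] only 5 remains possible at r4c3 ⇒ r4c3=5.
Step 23. [r2c7∈{2}] r2c7 is down to just 2. So r2c7=2.
Step 24. [r3c1∈{1}] r3c1 has the single candidate 1. So r3c1=1.
Step 25. [r8c9∈{8}] only 8 remains possible at r8c9, so r8c9=8.
Step 26. [r6c6∈{1}] r6c6's peers cover all but 1. So r6c6=1.
Step 27. [r3c6∈{2}] r3c6's peers cover all but 2. So r3c6=2.
Step 28. [r2c9∈{9}] r2c9's peers cover all but 9, so r2c9=9.
Step 29. [r8c7∈{7}] r8c7 has the single candidate 7, so r8c7=7.
Step 30. [r4c4∈{4}] only 4 remains possible at r4c4. So r4c4=4.
Step 31. [r2c4∈{6}] r2c4 has the single candidate 6, so r2c4=6.
Step 32. [r1c2∈{2}] r1c2's peers cover all but 2 ⇒ r1c2=2.
Step 33. [r9c2∈{4}] r9c2 is down to just 4, so r9c2=4.
Step 34. [r3c4∈{7}] r3c4 has the single candidate 7. So r3c4=7.
Step 35. [r8c2∈{5}] only 5 remains possible at r8c2 ⇒ r8c2=5.
Step 36. [r8c5∈{2}] r8c5 is down to just 2 ⇒ r8c5=2.
Step 37. [r6c7∈{5}] only 5 remains possible at r6c7 ⇒ r6c7=5.
Step 38. [r6c4∈{9}] r6c4 has the single candidate 9, so r6c4=9.
Step 39. [r1c9∈{1}] r1c9 has the single candidate 1. So r1c9=1.
Step 40. [r9c4∈{3}] r9c4 is down to just 3 ⇒ r9c4=3.
Step 41. [r4c2∈{3}] r4c2 is down to just 3. So r4c2=3.
Step 42. [r5c9∈{4}] nothing but 4 survives at r5c9 ⇒ r5c9=4.
Step 43. [r6c8∈{2}] r6c8 has the single candidate 2 ⇒ r6c8=2.
Step 44. [r7c1∈{6}] r7c1's peers cover all but 6 ⇒ r7c1=6.
Step 45. [r5c3∈{9}] only 9 remains possible at r5c3 ⇒ r5c3=9.

Answer: 3 2 7 5 8 9 4 6 1 / 5 8 4 6 1 3 2 7 9 / 1 9 6 7 4 2 8 3 5 / 2 3 5 4 6 8 1 9 7 / 7 1 9 2 3 5 6 8 4 / 4 6 8 9 7 1 5 2 3 / 6 7 1 8 9 4 3 5 2 / 9 5 3 1 2 6 7 4 8 / 8 4 2 3 5 7 9 1 6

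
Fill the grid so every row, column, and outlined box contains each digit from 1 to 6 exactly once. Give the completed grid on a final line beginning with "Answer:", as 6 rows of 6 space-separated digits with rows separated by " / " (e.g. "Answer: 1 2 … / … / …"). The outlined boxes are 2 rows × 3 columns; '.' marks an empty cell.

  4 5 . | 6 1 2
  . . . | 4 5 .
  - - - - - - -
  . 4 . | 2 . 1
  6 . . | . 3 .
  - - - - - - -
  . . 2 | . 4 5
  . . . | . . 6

Step 1. [r1c3∈{3}] r1c3's peers cover all but 3 ⇒ r1c3=3.
Step 2. [r3c3∈{5}] r3c3's peers cover all but 5. So r3c3=5.
Step 3. [r4c3∈{1}] r4c3 has the single candidate 1. So r4c3=1.
Step 4. [r5c2∈{1,3,6}] across row 5, 6 lands solely at r5c2. So r5c2=6.
Step 5. [r6c2∈{1,3}] across col 2, 3 lands solely at r6c2 ⇒ r6c2=3.
Step 6. [r5c1∈{1}] only 1 remains possible at r5c1. So r5c1=1.
Step 7. [r2c2∈{1,2}] across row 2, 1 lands solely at r2c2. So r2c2=1.
Step 8. [r3c1∈{3}] r3c1 is down to just 3 ⇒ r3c1=3.
Step 9. [r6c4∈{1}] r6c4 has the single candidate 1. So r6c4=1.
Step 10. [r6c1∈{5}] r6c1 is down to just 5, so r6c1=5.
Step 11. [r6c3∈{4}] r6c3 is down to just 4 ⇒ r6c3=4.
Step 12. [r2c3∈{6}] r2c3's peers cover all but 6, so r2c3=6.
Step 13. [r5c4∈{3}] nothing but 3 survives at r5c4, so r5c4=3.
Step 14. [r2c1∈{2}] nothing but 2 survives at r2c1 ⇒ r2c1=2.
Step 15. [r2c6∈{3}] only 3 remains possible at r2c6, so r2c6=3.
Step 16. [r4c6∈{4}] nothing but 4 survives at r4c6, so r4c6=4.
Step 17. [r4c2∈{2}] r4c2's peers cover all but 2. So r4c2=2.
Step 18. [r6c5∈{2}] nothing but 2 survives at r6c5, so r6c5=2.
Step 19. [r4c4∈{5}] nothing but 5 survives at r4c4, so r4c4=5.
Step 20. [r3c5∈{6}] only 6 remains possible at r3c5, so r3c5=6.

Answer: 4 5 3 6 1 2 / 2 1 6 4 5 3 / 3 4 5 2 6 1 / 6 2 1 5 3 4 / 1 6 2 3 4 5 / 5 3 4 1 2 6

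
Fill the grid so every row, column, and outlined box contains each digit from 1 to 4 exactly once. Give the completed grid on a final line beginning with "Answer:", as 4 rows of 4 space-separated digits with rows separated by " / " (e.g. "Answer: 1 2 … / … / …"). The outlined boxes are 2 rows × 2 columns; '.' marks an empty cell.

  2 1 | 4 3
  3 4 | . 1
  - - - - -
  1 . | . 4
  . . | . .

Step 1. [r4c4∈{2}] r4c4 has the single candidate 2, so r4c4=2.
Step 2. [r3c3∈{3}] only 3 remains possible at r3c3. So r3c3=3.
Step 3. [r4c2∈{3}] only 3 remains possible at r4c2, so r4c2=3.
Step 4. [r4c1∈{4}] r4c1 has the single candidate 4, so r4c1=4.
Step 5. [r2c3∈{2}] r2c3 is down to just 2. So r2c3=2.
Step 6. [r4c3∈{1}] r4c3 has the single candidate 1, so r4c3=1.
Step 7. [r3c2∈{2}] nothing but 2 survives at r3c2. So r3c2=2.

Answer: 2 1 4 3 / 3 4 2 1 / 1 2 3 4 / 4 3 1 2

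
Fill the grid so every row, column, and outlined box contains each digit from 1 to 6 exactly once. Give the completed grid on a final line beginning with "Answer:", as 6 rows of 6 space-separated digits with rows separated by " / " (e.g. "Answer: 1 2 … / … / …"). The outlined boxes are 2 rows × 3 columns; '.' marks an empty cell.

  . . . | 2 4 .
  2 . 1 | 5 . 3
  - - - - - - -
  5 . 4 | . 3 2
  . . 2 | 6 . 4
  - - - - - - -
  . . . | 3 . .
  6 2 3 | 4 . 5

Step 1. [r1c3∈{5,6}] 6 has one home in col 3: r1c3 ⇒ r1c3=6.
Step 2. [r6c5∈{1}] nothing but 1 survives at r6c5, so r6c5=1.
Step 3. [r1c1∈{3}] nothing but 3 survives at r1c1. So r1c1=3.
Step 4. [r4c1∈{1}] only 1 remains possible at r4c1 ⇒ r4c1=1.
Step 5. [r5c2∈{1,4,5}] r5c2 is the only open cell in row 5 admitting 1 ⇒ r5c2=1.
Step 6. [r5c5∈{2,6}] row 5 places 2 nowhere but r5c5 ⇒ r5c5=2.
Step 7. [r2c5∈{6}] r2c5's peers cover all but 6 ⇒ r2c5=6.
Step 8. [r5c3∈{5}] r5c3's peers cover all but 5. So r5c3=5.
Step 9. [r4c2∈{3}] only 3 remains possible at r4c2. So r4c2=3.
Step 10. [r3c2∈{6}] r3c2 is down to just 6 ⇒ r3c2=6.
Step 11. [r1c2∈{5}] r1c2's peers cover all but 5. So r1c2=5.
Step 12. [r2c2∈{4}] r2c2 has the single candidate 4, so r2c2=4.
Step 13. [r1c6∈{1}] nothing but 1 survives at r1c6 ⇒ r1c6=1.
Step 14. [r5c1∈{4}] r5c1 is down to just 4. So r5c1=4.
Step 15. [r3c4∈{1}] nothing but 1 survives at r3c4, so r3c4=1.
Step 16. [r5c6∈{6}] r5c6 has the single candidate 6 ⇒ r5c6=6.
Step 17. [r4c5∈{5}] r4c5's peers cover all but 5. So r4c5=5.

Answer: 3 5 6 2 4 1 / 2 4 1 5 6 3 / 5 6 4 1 3 2 / 1 3 2 6 5 4 / 4 1 5 3 2 6 / 6 2 3 4 1 5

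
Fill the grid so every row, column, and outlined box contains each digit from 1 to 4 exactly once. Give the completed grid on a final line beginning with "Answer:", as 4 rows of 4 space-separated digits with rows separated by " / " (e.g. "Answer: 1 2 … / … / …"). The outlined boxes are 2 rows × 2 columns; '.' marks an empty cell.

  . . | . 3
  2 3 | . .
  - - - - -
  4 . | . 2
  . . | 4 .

Step 1. [r3c2∈{1}] r3c2 is down to just 1. So r3c2=1.
Step 2. [r2c3∈{1}] r2c3 has the single candidate 1, so r2c3=1.
Step 3. [r4c4∈{1}] r4c4's peers cover all but 1, so r4c4=1.
Step 4. [r2c4∈{4}] nothing but 4 survives at r2c4, so r2c4=4.
Step 5. [r1c3∈{2}] r1c3 has the single candidate 2 ⇒ r1c3=2.
Step 6. [r1c2∈{4}] r1c2 has the single candidate 4, so r1c2=4.
Step 7. [r4c2∈{2}] nothing but 2 survives at r4c2, so r4c2=2.
Step 8. [r4c1∈{3}] only 3 remains possible at r4c1 ⇒ r4c1=3.
Step 9. [r3c3∈{3}] only 3 remains possible at r3c3 ⇒ r3c3=3.
Step 10. [r1c1∈{1}] r1c1 has the single candidate 1, so r1c1=1.

Answer: 1 4 2 3 / 2 3 1 4 / 4 1 3 2 / 3 2 4 1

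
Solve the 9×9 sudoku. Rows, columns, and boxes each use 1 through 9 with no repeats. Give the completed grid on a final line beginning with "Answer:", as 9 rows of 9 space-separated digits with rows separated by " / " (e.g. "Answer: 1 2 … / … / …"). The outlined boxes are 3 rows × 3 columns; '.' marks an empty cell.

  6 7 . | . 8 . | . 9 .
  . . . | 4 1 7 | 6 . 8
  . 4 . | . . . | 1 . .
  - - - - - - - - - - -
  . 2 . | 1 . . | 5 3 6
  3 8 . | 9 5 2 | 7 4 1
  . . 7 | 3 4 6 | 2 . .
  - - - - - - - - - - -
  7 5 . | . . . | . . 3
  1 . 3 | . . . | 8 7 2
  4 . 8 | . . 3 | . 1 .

Step 1. [r7c3∈{2,6,9}] 2 has one home in box 7: r7c3. So r7c3=2.
Step 2. [r1c6∈{5}] r1c6 has the single candidate 5, so r1c6=5.
Step 3. [r3c6∈{9}] r3c6 has the single candidate 9. So r3c6=9.
Step 4. [r3c3∈{5}] only 5 remains possible at r3c3. So r3c3=5.
Step 5. [r3c8∈{2}] r3c8's peers cover all but 2 ⇒ r3c8=2.
Step 6. [r4c1∈{9}] r4c1's peers cover all but 9. So r4c1=9.
Step 7. [r3c4∈{6}] nothing but 6 survives at r3c4. So r3c4=6.
Step 8. [r9c5∈{2,6,7,9}] in col 5, 2 fits only at r9c5. So r9c5=2.
Step 9. [r7c7∈{4,9}] 4 has one home in box 9: r7c7. So r7c7=4.
Step 10. [r9c7∈{9}] r9c7 has the single candidate 9 ⇒ r9c7=9.
Step 11. [r8c2∈{6,9}] r8c2 is the only open cell in box 7 admitting 9. So r8c2=9.
Step 12. [r7c5∈{6,9}] across row 7, 9 lands solely at r7c5. So r7c5=9.
Step 13. [r8c4∈{5}] r8c4 has the single candidate 5. So r8c4=5.
Step 14. [r4c6∈{8}] nothing but 8 survives at r4c6, so r4c6=8.
Step 15. [r7c6∈{1}] r7c6 has the single candidate 1, so r7c6=1.
Step 16. [r7c4∈{8}] r7c4 has the single candidate 8. So r7c4=8.
Step 17. [r7c8∈{6}] nothing but 6 survives at r7c8 ⇒ r7c8=6.
Step 18. [r4c5∈{7}] nothing but 7 survives at r4c5, so r4c5=7.
Step 19. [r8c6∈{4}] r8c6 is down to just 4, so r8c6=4.
Step 20. [r8c5∈{6}] only 6 remains possible at r8c5, so r8c5=6.
Step 21. [r6c9∈{9}] nothing but 9 survives at r6c9, so r6c9=9.
Step 22. [r3c9∈{7}] nothing but 7 survives at r3c9. So r3c9=7.
Step 23. [r4c3∈{4}] r4c3's peers cover all but 4 ⇒ r4c3=4.
Step 24. [r1c9∈{4}] r1c9's peers cover all but 4, so r1c9=4.
Step 25. [r6c8∈{8}] r6c8's peers cover all but 8. So r6c8=8.
Step 26. [r1c4∈{2}] r1c4 has the single candidate 2. So r1c4=2.
Step 27. [r6c2∈{1}] r6c2 is down to just 1, so r6c2=1.
Step 28. [r1c3∈{1}] r1c3's peers cover all but 1, so r1c3=1.
Step 29. [r2c1∈{2}] r2c1's peers cover all but 2 ⇒ r2c1=2.
Step 30. [r9c4∈{7}] nothing but 7 survives at r9c4. So r9c4=7.
Step 31. [r6c1∈{5}] r6c1's peers cover all but 5. So r6c1=5.
Step 32. [r2c8∈{5}] r2c8 has the single candidate 5 ⇒ r2c8=5.
Step 33. [r9c2∈{6}] r9c2's peers cover all but 6. So r9c2=6.
Step 34. [r1c7∈{3}] nothing but 3 survives at r1c7, so r1c7=3.
Step 35. [r9c9∈{5}] r9c9 has the single candidate 5. So r9c9=5.
Step 36. [r2c3∈{9}] nothing but 9 survives at r2c3, so r2c3=9.
Step 37. [r5c3∈{6}] r5c3 has the single candidate 6, so r5c3=6.
Step 38. [r2c2∈{3}] nothing but 3 survives at r2c2. So r2c2=3.
Step 39. [r3c1∈{8}] r3c1 is down to just 8 ⇒ r3c1=8.
Step 40. [r3c5∈{3}] r3c5 is down to just 3. So r3c5=3.

Answer: 6 7 1 2 8 5 3 9 4 / 2 3 9 4 1 7 6 5 8 / 8 4 5 6 3 9 1 2 7 / 9 2 4 1 7 8 5 3 6 / 3 8 6 9 5 2 7 4 1 / 5 1 7 3 4 6 2 8 9 / 7 5 2 8 9 1 4 6 3 / 1 9 3 5 6 4 8 7 2 / 4 6 8 7 2 3 9 1 5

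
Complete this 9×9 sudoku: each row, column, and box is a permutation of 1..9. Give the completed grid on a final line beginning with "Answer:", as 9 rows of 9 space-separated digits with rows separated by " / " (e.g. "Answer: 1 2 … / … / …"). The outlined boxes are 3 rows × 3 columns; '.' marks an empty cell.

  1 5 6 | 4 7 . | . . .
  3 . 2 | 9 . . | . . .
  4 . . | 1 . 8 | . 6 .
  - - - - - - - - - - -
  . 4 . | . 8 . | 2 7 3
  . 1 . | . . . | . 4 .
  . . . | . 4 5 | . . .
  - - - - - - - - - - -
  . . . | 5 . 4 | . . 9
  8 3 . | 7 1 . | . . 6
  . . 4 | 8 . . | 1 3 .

Step 1. [r4c4∈{6}] nothing but 6 survives at r4c4 ⇒ r4c4=6.
Step 2. [r5c6∈{2,3,7,9}] 7 has one home in col 6: r5c6. So r5c6=7.
Step 3. [r2c9∈{1,4,5,7,8}] r2c9 is the only open cell in col 9 admitting 4, so r2c9=4.
Step 4. [r2c2∈{7,8}] box 1 places 8 nowhere but r2c2 ⇒ r2c2=8.
Step 5. [r2c7∈{5,7}] row 2 places 7 nowhere but r2c7, so r2c7=7.
Step 6. [r7c5∈{2,3,6}] in row 7, 3 fits only at r7c5, so r7c5=3.
Step 7. [r9c9∈{2,5,7}] across col 9, 7 lands solely at r9c9. So r9c9=7.
Step 8. [r9c1∈{2,5,6,9}] in row 9, 5 fits only at r9c1 ⇒ r9c1=5.
Step 9. [r4c1∈{9}] r4c1's peers cover all but 9, so r4c1=9.
Step 10. [r7c7∈{8}] r7c7 has the single candidate 8, so r7c7=8.
Step 11. [r7c8∈{2}] nothing but 2 survives at r7c8 ⇒ r7c8=2.
Step 12. [r9c2∈{2,6,9}] across box 7, 2 lands solely at r9c2 ⇒ r9c2=2.
Step 13. [r5c5∈{2,9}] across box 5, 9 lands solely at r5c5, so r5c5=9.
Step 14. [r3c7∈{3,5,9}] r3c7 is the only open cell in row 3 admitting 3, so r3c7=3.
Step 15. [r3c5∈{2,5}] in col 5, 2 fits only at r3c5 ⇒ r3c5=2.
Step 16. [r2c6∈{6}] r2c6 is down to just 6. So r2c6=6.
Step 17. [r1c7∈{9}] r1c7's peers cover all but 9 ⇒ r1c7=9.
Step 18. [r6c7∈{6}] only 6 remains possible at r6c7, so r6c7=6.
Step 19. [r6c2∈{7}] r6c2's peers cover all but 7 ⇒ r6c2=7.
Step 20. [r5c7∈{5}] only 5 remains possible at r5c7 ⇒ r5c7=5.
Step 21. [r5c9∈{8}] nothing but 8 survives at r5c9. So r5c9=8.
Step 22. [r8c3∈{9}] only 9 remains possible at r8c3 ⇒ r8c3=9.
Step 23. [r2c8∈{1,5}] row 2 places 1 nowhere but r2c8. So r2c8=1.
Step 24. [r6c1∈{2}] nothing but 2 survives at r6c1. So r6c1=2.
Step 25. [r7c1∈{6,7}] across col 1, 7 lands solely at r7c1 ⇒ r7c1=7.
Step 26. [r6c4∈{3}] nothing but 3 survives at r6c4. So r6c4=3.
Step 27. [r9c6∈{9}] only 9 remains possible at r9c6. So r9c6=9.
Step 28. [r8c7∈{4}] r8c7 is down to just 4. So r8c7=4.
Step 29. [r5c3∈{3}] nothing but 3 survives at r5c3. So r5c3=3.
Step 30. [r5c1∈{6}] r5c1 has the single candidate 6, so r5c1=6.
Step 31. [r8c6∈{2}] r8c6's peers cover all but 2. So r8c6=2.
Step 32. [r1c6∈{3}] r1c6 has the single candidate 3 ⇒ r1c6=3.
Step 33. [r1c9∈{2}] r1c9 is down to just 2, so r1c9=2.
Step 34. [r3c3∈{7}] r3c3 is down to just 7 ⇒ r3c3=7.
Step 35. [r9c5∈{6}] r9c5 has the single candidate 6, so r9c5=6.
Step 36. [r6c8∈{9}] nothing but 9 survives at r6c8 ⇒ r6c8=9.
Step 37. [r3c2∈{9}] r3c2 is down to just 9 ⇒ r3c2=9.
Step 38. [r5c4∈{2}] nothing but 2 survives at r5c4, so r5c4=2.
Step 39. [r3c9∈{5}] r3c9 is down to just 5, so r3c9=5.
Step 40. [r1c8∈{8}] only 8 remains possible at r1c8. So r1c8=8.
Step 41. [r2c5∈{5}] nothing but 5 survives at r2c5, so r2c5=5.
Step 42. [r4c6∈{1}] r4c6 is down to just 1 ⇒ r4c6=1.
Step 43. [r7c2∈{6}] nothing but 6 survives at r7c2. So r7c2=6.
Step 44. [r7c3∈{1}] r7c3 has the single candidate 1 ⇒ r7c3=1.
Step 45. [r6c9∈{1}] nothing but 1 survives at r6c9, so r6c9=1.
Step 46. [r6c3∈{8}] r6c3 is down to just 8, so r6c3=8.
Step 47. [r4c3∈{5}] nothing but 5 survives at r4c3 ⇒ r4c3=5.
Step 48. [r8c8∈{5}] r8c8's peers cover all but 5 ⇒ r8c8=5.

Answer: 1 5 6 4 7 3 9 8 2 / 3 8 2 9 5 6 7 1 4 / 4 9 7 1 2 8 3 6 5 / 9 4 5 6 8 1 2 7 3 / 6 1 3 2 9 7 5 4 8 / 2 7 8 3 4 5 6 9 1 / 7 6 1 5 3 4 8 2 9 / 8 3 9 7 1 2 4 5 6 / 5 2 4 8 6 9 1 3 7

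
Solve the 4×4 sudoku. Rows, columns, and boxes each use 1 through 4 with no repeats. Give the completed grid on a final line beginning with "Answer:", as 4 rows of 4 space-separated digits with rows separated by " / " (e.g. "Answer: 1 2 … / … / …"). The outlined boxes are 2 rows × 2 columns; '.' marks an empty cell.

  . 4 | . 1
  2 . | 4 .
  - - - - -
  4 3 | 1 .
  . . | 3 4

Step 1. [r4c1∈{1}] nothing but 1 survives at r4c1, so r4c1=1.
Step 2. [r1c1∈{3}] nothing but 3 survives at r1c1. So r1c1=3.
Step 3. [r4c2∈{2}] r4c2's peers cover all but 2, so r4c2=2.
Step 4. [r3c4∈{2}] r3c4 is down to just 2. So r3c4=2.
Step 5. [r2c4∈{3}] r2c4 has the single candidate 3. So r2c4=3.
Step 6. [r2c2∈{1}] nothing but 1 survives at r2c2, so r2c2=1.
Step 7. [r1c3∈{2}] r1c3 is down to just 2, so r1c3=2.

Answer: 3 4 2 1 / 2 1 4 3 / 4 3 1 2 / 1 2 3 4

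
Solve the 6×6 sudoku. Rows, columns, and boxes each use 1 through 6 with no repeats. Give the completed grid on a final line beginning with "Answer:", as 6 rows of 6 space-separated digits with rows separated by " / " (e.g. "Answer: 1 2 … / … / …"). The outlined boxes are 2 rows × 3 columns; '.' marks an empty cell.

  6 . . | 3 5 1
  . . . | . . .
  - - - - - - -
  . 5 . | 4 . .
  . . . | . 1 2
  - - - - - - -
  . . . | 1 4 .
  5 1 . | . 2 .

Step 1. [r6c4∈{6}] r6c4 has the single candidate 6, so r6c4=6.
Step 2. [r6c3∈{3,4}] row 6 places 4 nowhere but r6c3, so r6c3=4.
Step 3. [r1c3∈{2}] nothing but 2 survives at r1c3. So r1c3=2.
Step 4. [r3c5∈{3,6}] in col 5, 3 fits only at r3c5, so r3c5=3.
Step 5. [r2c6∈{4,6}] in col 6, 4 fits only at r2c6 ⇒ r2c6=4.
Step 6. [r2c2∈{3}] only 3 remains possible at r2c2. So r2c2=3.
Step 7. [r4c1∈{3,4}] col 1 places 4 nowhere but r4c1. So r4c1=4.
Step 8. [r5c1∈{2,3}] across col 1, 3 lands solely at r5c1 ⇒ r5c1=3.
Step 9. [r5c3∈{6}] r5c3 is down to just 6 ⇒ r5c3=6.
Step 10. [r3c3∈{1}] r3c3 is down to just 1. So r3c3=1.
Step 11. [r3c6∈{6}] nothing but 6 survives at r3c6, so r3c6=6.
Step 12. [r5c6∈{5}] r5c6 is down to just 5. So r5c6=5.
Step 13. [r6c6∈{3}] r6c6 has the single candidate 3 ⇒ r6c6=3.
Step 14. [r3c1∈{2}] only 2 remains possible at r3c1, so r3c1=2.
Step 15. [r4c2∈{6}] r4c2's peers cover all but 6. So r4c2=6.
Step 16. [r2c3∈{5}] r2c3's peers cover all but 5 ⇒ r2c3=5.
Step 17. [r2c5∈{6}] only 6 remains possible at r2c5. So r2c5=6.
Step 18. [r2c4∈{2}] r2c4 has the single candidate 2, so r2c4=2.
Step 19. [r4c4∈{5}] only 5 remains possible at r4c4, so r4c4=5.
Step 20. [r5c2∈{2}] r5c2 has the single candidate 2, so r5c2=2.
Step 21. [r4c3∈{3}] r4c3 is down to just 3. So r4c3=3.
Step 22. [r1c2∈{4}] only 4 remains possible at r1c2. So r1c2=4.
Step 23. [r2c1∈{1}] r2c1's peers cover all but 1 ⇒ r2c1=1.

Answer: 6 4 2 3 5 1 / 1 3 5 2 6 4 / 2 5 1 4 3 6 / 4 6 3 5 1 2 / 3 2 6 1 4 5 / 5 1 4 6 2 3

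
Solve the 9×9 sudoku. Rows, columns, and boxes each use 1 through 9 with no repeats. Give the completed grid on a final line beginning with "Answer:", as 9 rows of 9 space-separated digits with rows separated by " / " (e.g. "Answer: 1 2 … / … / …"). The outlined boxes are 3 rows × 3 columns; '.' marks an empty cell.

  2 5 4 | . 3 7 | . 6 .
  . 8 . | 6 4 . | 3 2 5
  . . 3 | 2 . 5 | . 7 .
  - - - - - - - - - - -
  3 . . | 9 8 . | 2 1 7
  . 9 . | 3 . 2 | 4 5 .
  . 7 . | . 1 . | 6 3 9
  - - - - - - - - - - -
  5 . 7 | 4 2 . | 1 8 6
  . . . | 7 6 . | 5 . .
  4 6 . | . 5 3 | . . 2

Step 1. [r8c6∈{1,8,9}] r8c6 is the only open cell in col 6 admitting 8, so r8c6=8.
Step 2. [r3c2∈{1}] r3c2's peers cover all but 1. So r3c2=1.
Step 3. [r2c3∈{9}] r2c3 is down to just 9 ⇒ r2c3=9.
Step 4. [r5c9∈{8}] only 8 remains possible at r5c9, so r5c9=8.
Step 5. [r6c3∈{2,5,8}] r6c3 is the only open cell in row 6 admitting 2. So r6c3=2.
Step 6. [r1c7∈{8,9}] 9 has one home in row 1: r1c7. So r1c7=9.
Step 7. [r8c3∈{1}] r8c3 is down to just 1, so r8c3=1.
Step 8. [r8c8∈{4,9}] 4 has one home in col 8: r8c8, so r8c8=4.
Step 9. [r5c3∈{6}] r5c3's peers cover all but 6, so r5c3=6.
Step 10. [r4c2∈{4}] nothing but 4 survives at r4c2 ⇒ r4c2=4.
Step 11. [r7c2∈{3}] r7c2's peers cover all but 3 ⇒ r7c2=3.
Step 12. [r2c6∈{1}] r2c6 is down to just 1. So r2c6=1.
Step 13. [r7c6∈{9}] r7c6's peers cover all but 9. So r7c6=9.
Step 14. [r3c7∈{8}] r3c7 has the single candidate 8. So r3c7=8.
Step 15. [r4c3∈{5}] nothing but 5 survives at r4c3 ⇒ r4c3=5.
Step 16. [r9c7∈{7}] r9c7 is down to just 7. So r9c7=7.
Step 17. [r8c2∈{2}] nothing but 2 survives at r8c2 ⇒ r8c2=2.
Step 18. [r3c5∈{9}] nothing but 9 survives at r3c5 ⇒ r3c5=9.
Step 19. [r3c9∈{4}] r3c9 has the single candidate 4 ⇒ r3c9=4.
Step 20. [r9c4∈{1}] r9c4 is down to just 1, so r9c4=1.
Step 21. [r4c6∈{6}] r4c6 is down to just 6. So r4c6=6.
Step 22. [r6c4∈{5}] r6c4's peers cover all but 5, so r6c4=5.
Step 23. [r9c8∈{9}] r9c8 has the single candidate 9, so r9c8=9.
Step 24. [r8c9∈{3}] r8c9 has the single candidate 3 ⇒ r8c9=3.
Step 25. [r6c1∈{8}] r6c1 has the single candidate 8. So r6c1=8.
Step 26. [r8c1∈{9}] r8c1 is down to just 9, so r8c1=9.
Step 27. [r1c9∈{1}] nothing but 1 survives at r1c9, so r1c9=1.
Step 28. [r6c6∈{4}] only 4 remains possible at r6c6 ⇒ r6c6=4.
Step 29. [r9c3∈{8}] r9c3 is down to just 8, so r9c3=8.
Step 30. [r1c4∈{8}] nothing but 8 survives at r1c4, so r1c4=8.
Step 31. [r5c1∈{1}] r5c1 has the single candidate 1, so r5c1=1.
Step 32. [r2c1∈{7}] r2c1's peers cover all but 7, so r2c1=7.
Step 33. [r5c5∈{7}] nothing but 7 survives at r5c5. So r5c5=7.
Step 34. [r3c1∈{6}] r3c1 has the single candidate 6, so r3c1=6.

Answer: 2 5 4 8 3 7 9 6 1 / 7 8 9 6 4 1 3 2 5 / 6 1 3 2 9 5 8 7 4 / 3 4 5 9 8 6 2 1 7 / 1 9 6 3 7 2 4 5 8 / 8 7 2 5 1 4 6 3 9 / 5 3 7 4 2 9 1 8 6 / 9 2 1 7 6 8 5 4 3 / 4 6 8 1 5 3 7 9 2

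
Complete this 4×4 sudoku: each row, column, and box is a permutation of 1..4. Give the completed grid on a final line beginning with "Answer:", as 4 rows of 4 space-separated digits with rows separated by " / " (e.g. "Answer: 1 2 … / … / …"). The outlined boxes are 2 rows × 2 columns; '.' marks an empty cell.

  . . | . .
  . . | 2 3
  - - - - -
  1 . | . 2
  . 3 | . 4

Step 1. [r1c2∈{1,2,4}] in col 2, 2 fits only at r1c2 ⇒ r1c2=2.
Step 2. [r2c1∈{4}] r2c1 has the single candidate 4, so r2c1=4.
Step 3. [r4c3∈{1}] only 1 remains possible at r4c3, so r4c3=1.
Step 4. [r3c2∈{4}] only 4 remains possible at r3c2. So r3c2=4.
Step 5. [r3c3∈{3}] r3c3 has the single candidate 3 ⇒ r3c3=3.
Step 6. [r1c4∈{1}] r1c4 is down to just 1 ⇒ r1c4=1.
Step 7. [r1c3∈{4}] nothing but 4 survives at r1c3 ⇒ r1c3=4.
Step 8. [r2c2∈{1}] r2c2's peers cover all but 1, so r2c2=1.
Step 9. [r1c1∈{3}] only 3 remains possible at r1c1 ⇒ r1c1=3.
Step 10. [r4c1∈{2}] r4c1's peers cover all but 2 ⇒ r4c1=2.

Answer: 3 2 4 1 / 4 1 2 3 / 1 4 3 2 / 2 3 1 4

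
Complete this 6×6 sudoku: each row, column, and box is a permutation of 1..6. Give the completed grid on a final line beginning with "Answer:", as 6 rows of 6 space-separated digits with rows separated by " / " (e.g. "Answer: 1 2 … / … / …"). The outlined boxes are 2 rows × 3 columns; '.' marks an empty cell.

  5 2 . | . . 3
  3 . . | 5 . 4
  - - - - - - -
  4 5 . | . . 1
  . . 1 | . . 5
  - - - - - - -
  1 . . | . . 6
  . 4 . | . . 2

Step 1. [r2c3∈{6}] r2c3's peers cover all but 6 ⇒ r2c3=6.
Step 2. [r5c2∈{3}] r5c2 is down to just 3. So r5c2=3.
Step 3. [r4c1∈{2,6}] 2 has one home in col 1: r4c1, so r4c1=2.
Step 4. [r3c4∈{2,3,6}] r3c4 is the only open cell in col 4 admitting 2, so r3c4=2.
Step 5. [r3c5∈{3,6}] row 3 places 6 nowhere but r3c5. So r3c5=6.
Step 6. [r1c5∈{1}] r1c5 is down to just 1. So r1c5=1.
Step 7. [r5c4∈{4}] r5c4 is down to just 4. So r5c4=4.
Step 8. [r5c5∈{5}] only 5 remains possible at r5c5 ⇒ r5c5=5.
Step 9. [r4c4∈{3}] r4c4 is down to just 3. So r4c4=3.
Step 10. [r2c5∈{2}] r2c5 is down to just 2, so r2c5=2.
Step 11. [r4c2∈{6}] r4c2's peers cover all but 6, so r4c2=6.
Step 12. [r6c5∈{3}] only 3 remains possible at r6c5 ⇒ r6c5=3.
Step 13. [r2c2∈{1}] nothing but 1 survives at r2c2, so r2c2=1.
Step 14. [r1c4∈{6}] nothing but 6 survives at r1c4. So r1c4=6.
Step 15. [r6c1∈{6}] nothing but 6 survives at r6c1 ⇒ r6c1=6.
Step 16. [r3c3∈{3}] r3c3's peers cover all but 3 ⇒ r3c3=3.
Step 17. [r6c4∈{1}] r6c4 has the single candidate 1. So r6c4=1.
Step 18. [r4c5∈{4}] r4c5 is down to just 4. So r4c5=4.
Step 19. [r1c3∈{4}] nothing but 4 survives at r1c3, so r1c3=4.
Step 20. [r5c3∈{2}] r5c3 has the single candidate 2 ⇒ r5c3=2.
Step 21. [r6c3∈{5}] nothing but 5 survives at r6c3. So r6c3=5.

Answer: 5 2 4 6 1 3 / 3 1 6 5 2 4 / 4 5 3 2 6 1 / 2 6 1 3 4 5 / 1 3 2 4 5 6 / 6 4 5 1 3 2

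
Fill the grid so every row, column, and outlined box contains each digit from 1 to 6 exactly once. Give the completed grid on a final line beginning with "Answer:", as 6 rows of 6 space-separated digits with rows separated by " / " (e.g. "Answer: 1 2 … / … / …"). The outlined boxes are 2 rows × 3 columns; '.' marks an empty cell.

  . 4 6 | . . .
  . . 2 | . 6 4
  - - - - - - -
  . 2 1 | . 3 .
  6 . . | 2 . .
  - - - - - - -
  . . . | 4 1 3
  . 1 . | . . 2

Step 1. [r5c3∈{5}] r5c3 has the single candidate 5, so r5c3=5.
Step 2. [r6c5∈{5}] r6c5 has the single candidate 5, so r6c5=5.
Step 3. [r3c1∈{4,5}] row 3 places 4 nowhere but r3c1 ⇒ r3c1=4.
Step 4. [r6c1∈{3}] r6c1 has the single candidate 3 ⇒ r6c1=3.
Step 5. [r1c4∈{1,3,5}] r1c4 is the only open cell in row 1 admitting 3. So r1c4=3.
Step 6. [r2c4∈{1,5}] 1 has one home in col 4: r2c4, so r2c4=1.
Step 7. [r4c2∈{3,5}] box 3 places 5 nowhere but r4c2. So r4c2=5.
Step 8. [r1c6∈{5}] r1c6 is down to just 5 ⇒ r1c6=5.
Step 9. [r6c4∈{6}] r6c4's peers cover all but 6, so r6c4=6.
Step 10. [r2c1∈{5}] r2c1 has the single candidate 5, so r2c1=5.
Step 11. [r3c4∈{5}] r3c4 is down to just 5, so r3c4=5.
Step 12. [r4c6∈{1}] r4c6's peers cover all but 1, so r4c6=1.
Step 13. [r3c6∈{6}] r3c6 has the single candidate 6 ⇒ r3c6=6.
Step 14. [r1c5∈{2}] r1c5's peers cover all but 2 ⇒ r1c5=2.
Step 15. [r1c1∈{1}] only 1 remains possible at r1c1. So r1c1=1.
Step 16. [r6c3∈{4}] nothing but 4 survives at r6c3, so r6c3=4.
Step 17. [r4c5∈{4}] r4c5 is down to just 4. So r4c5=4.
Step 18. [r5c1∈{2}] r5c1 has the single candidate 2, so r5c1=2.
Step 19. [r4c3∈{3}] r4c3 has the single candidate 3. So r4c3=3.
Step 20. [r5c2∈{6}] r5c2's peers cover all but 6. So r5c2=6.
Step 21. [r2c2∈{3}] r2c2 is down to just 3, so r2c2=3.

Answer: 1 4 6 3 2 5 / 5 3 2 1 6 4 / 4 2 1 5 3 6 / 6 5 3 2 4 1 / 2 6 5 4 1 3 / 3 1 4 6 5 2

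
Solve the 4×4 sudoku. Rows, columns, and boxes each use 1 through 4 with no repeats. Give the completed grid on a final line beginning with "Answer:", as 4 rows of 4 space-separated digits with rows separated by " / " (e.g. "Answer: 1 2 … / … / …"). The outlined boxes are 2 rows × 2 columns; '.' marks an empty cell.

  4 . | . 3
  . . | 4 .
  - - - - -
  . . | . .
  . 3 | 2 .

Step 1. [r4c1∈{1}] r4c1's peers cover all but 1, so r4c1=1.
Step 2. [r1c2∈{1,2}] in row 1, 2 fits only at r1c2 ⇒ r1c2=2.
Step 3. [r1c3∈{1}] r1c3 has the single candidate 1 ⇒ r1c3=1.
Step 4. [r4c4∈{4}] only 4 remains possible at r4c4, so r4c4=4.
Step 5. [r3c3∈{3}] r3c3's peers cover all but 3 ⇒ r3c3=3.
Step 6. [r2c1∈{3}] r2c1 has the single candidate 3, so r2c1=3.
Step 7. [r2c4∈{2}] r2c4 has the single candidate 2 ⇒ r2c4=2.
Step 8. [r3c4∈{1}] only 1 remains possible at r3c4, so r3c4=1.
Step 9. [r2c2∈{1}] r2c2's peers cover all but 1 ⇒ r2c2=1.
Step 10. [r3c2∈{4}] r3c2 has the single candidate 4. So r3c2=4.
Step 11. [r3c1∈{2}] nothing but 2 survives at r3c1 ⇒ r3c1=2.

Answer: 4 2 1 3 / 3 1 4 2 / 2 4 3 1 / 1 3 2 4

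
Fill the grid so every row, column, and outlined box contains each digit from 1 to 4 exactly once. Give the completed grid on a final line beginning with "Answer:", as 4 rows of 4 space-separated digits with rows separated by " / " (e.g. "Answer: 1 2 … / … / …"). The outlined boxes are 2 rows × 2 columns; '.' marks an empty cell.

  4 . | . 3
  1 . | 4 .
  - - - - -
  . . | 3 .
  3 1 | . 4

Step 1. [r1c2∈{2}] nothing but 2 survives at r1c2 ⇒ r1c2=2.
Step 2. [r3c1∈{2}] r3c1 has the single candidate 2. So r3c1=2.
Step 3. [r4c3∈{2}] only 2 remains possible at r4c3. So r4c3=2.
Step 4. [r2c4∈{2}] r2c4's peers cover all but 2 ⇒ r2c4=2.
Step 5. [r3c2∈{4}] nothing but 4 survives at r3c2. So r3c2=4.
Step 6. [r1c3∈{1}] only 1 remains possible at r1c3 ⇒ r1c3=1.
Step 7. [r2c2∈{3}] nothing but 3 survives at r2c2. So r2c2=3.
Step 8. [r3c4∈{1}] nothing but 1 survives at r3c4, so r3c4=1.

Answer: 4 2 1 3 / 1 3 4 2 / 2 4 3 1 / 3 1 2 4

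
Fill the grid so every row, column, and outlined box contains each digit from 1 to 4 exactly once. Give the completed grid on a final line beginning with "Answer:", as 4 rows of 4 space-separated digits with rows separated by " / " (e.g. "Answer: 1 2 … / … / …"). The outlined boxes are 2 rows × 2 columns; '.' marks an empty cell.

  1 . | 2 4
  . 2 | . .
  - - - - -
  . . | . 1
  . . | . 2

Step 1. [r2c1∈{3,4}] across row 2, 4 lands solely at r2c1, so r2c1=4.
Step 2. [r4c1∈{3}] nothing but 3 survives at r4c1. So r4c1=3.
Step 3. [r3c2∈{4}] r3c2's peers cover all but 4, so r3c2=4.
Step 4. [r2c4∈{3}] r2c4 has the single candidate 3 ⇒ r2c4=3.
Step 5. [r4c2∈{1}] r4c2's peers cover all but 1, so r4c2=1.
Step 6. [r3c3∈{3}] r3c3 is down to just 3, so r3c3=3.
Step 7. [r2c3∈{1}] r2c3's peers cover all but 1. So r2c3=1.
Step 8. [r1c2∈{3}] nothing but 3 survives at r1c2. So r1c2=3.
Step 9. [r3c1∈{2}] nothing but 2 survives at r3c1 ⇒ r3c1=2.
Step 10. [r4c3∈{4}] r4c3's peers cover all but 4. So r4c3=4.

Answer: 1 3 2 4 / 4 2 1 3 / 2 4 3 1 / 3 1 4 2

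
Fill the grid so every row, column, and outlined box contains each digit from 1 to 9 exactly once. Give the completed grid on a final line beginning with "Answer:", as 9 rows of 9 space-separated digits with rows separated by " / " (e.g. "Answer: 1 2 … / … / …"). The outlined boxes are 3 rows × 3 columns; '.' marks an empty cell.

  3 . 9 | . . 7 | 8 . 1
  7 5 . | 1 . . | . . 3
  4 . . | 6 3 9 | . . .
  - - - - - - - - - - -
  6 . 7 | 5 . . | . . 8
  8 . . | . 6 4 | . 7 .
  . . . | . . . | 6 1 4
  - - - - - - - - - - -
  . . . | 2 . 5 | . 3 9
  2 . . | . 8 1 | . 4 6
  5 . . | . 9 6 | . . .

Step 1. [r8c3∈{3}] only 3 remains possible at r8c3, so r8c3=3.
Step 2. [r4c2∈{1,2,3,4,9}] across row 4, 4 lands solely at r4c2, so r4c2=4.
Step 3. [r8c4∈{7}] r8c4's peers cover all but 7, so r8c4=7.
Step 4. [r7c1∈{1}] r7c1 is down to just 1, so r7c1=1.
Step 5. [r7c7∈{7}] only 7 remains possible at r7c7, so r7c7=7.
Step 6. [r9c9∈{2}] nothing but 2 survives at r9c9. So r9c9=2.
Step 7. [r7c5∈{4}] r7c5's peers cover all but 4, so r7c5=4.
Step 8. [r2c5∈{2}] r2c5 has the single candidate 2. So r2c5=2.
Step 9. [r6c4∈{3,8,9}] 8 has one home in col 4: r6c4. So r6c4=8.
Step 10. [r5c4∈{3,9}] in col 4, 9 fits only at r5c4, so r5c4=9.
Step 11. [r5c9∈{5}] only 5 remains possible at r5c9. So r5c9=5.
Step 12. [r9c8∈{8}] nothing but 8 survives at r9c8. So r9c8=8.
Step 13. [r6c3∈{2,5}] across row 6, 5 lands solely at r6c3, so r6c3=5.
Step 14. [r2c8∈{6,9}] box 3 has a naked triple {2,5,6} across r1c8, r3c7, r3c8 ⇒ r2c8≠6.
Step 15. [r1c8∈{2,5,6}] r1c8 is the only open cell in col 8 admitting 6. So r1c8=6.
Step 16. [r1c2∈{2}] nothing but 2 survives at r1c2 ⇒ r1c2=2.
Step 17. [r2c8∈{9}] r2c8 has the single candidate 9. So r2c8=9.
Step 18. [r4c8∈{2}] r4c8 has the single candidate 2. So r4c8=2.
Step 19. [r2c3∈{6,8}] r2c3 is the only open cell in row 2 admitting 6 ⇒ r2c3=6.
Step 20. [r7c3∈{8}] nothing but 8 survives at r7c3. So r7c3=8.
Step 21. [r4c6∈{3}] nothing but 3 survives at r4c6, so r4c6=3.
Step 22. [r3c3∈{1}] r3c3 is down to just 1, so r3c3=1.
Step 23. [r6c2∈{3,9}] in row 6, 3 fits only at r6c2. So r6c2=3.
Step 24. [r3c7∈{2,5}] r3c7 is the only open cell in row 3 admitting 2 ⇒ r3c7=2.
Step 25. [r5c7∈{3}] r5c7 has the single candidate 3, so r5c7=3.
Step 26. [r9c4∈{3}] only 3 remains possible at r9c4, so r9c4=3.
Step 27. [r2c6∈{8}] r2c6's peers cover all but 8 ⇒ r2c6=8.
Step 28. [r3c2∈{8}] r3c2 is down to just 8 ⇒ r3c2=8.
Step 29. [r4c7∈{9}] only 9 remains possible at r4c7. So r4c7=9.
Step 30. [r9c7∈{1}] nothing but 1 survives at r9c7. So r9c7=1.
Step 31. [r7c2∈{6}] r7c2's peers cover all but 6 ⇒ r7c2=6.
Step 32. [r5c3∈{2}] r5c3's peers cover all but 2, so r5c3=2.
Step 33. [r8c2∈{9}] nothing but 9 survives at r8c2, so r8c2=9.
Step 34. [r3c9∈{7}] r3c9 has the single candidate 7, so r3c9=7.
Step 35. [r2c7∈{4}] r2c7 has the single candidate 4, so r2c7=4.
Step 36. [r1c5∈{5}] only 5 remains possible at r1c5. So r1c5=5.
Step 37. [r9c2∈{7}] r9c2 is down to just 7. So r9c2=7.
Step 38. [r1c4∈{4}] r1c4 has the single candidate 4, so r1c4=4.
Step 39. [r6c5∈{7}] r6c5 is down to just 7. So r6c5=7.
Step 40. [r9c3∈{4}] r9c3's peers cover all but 4, so r9c3=4.
Step 41. [r4c5∈{1}] only 1 remains possible at r4c5. So r4c5=1.
Step 42. [r6c6∈{2}] r6c6 is down to just 2. So r6c6=2.
Step 43. [r5c2∈{1}] only 1 remains possible at r5c2, so r5c2=1.
Step 44. [r6c1∈{9}] r6c1's peers cover all but 9, so r6c1=9.
Step 45. [r3c8∈{5}] r3c8 is down to just 5, so r3c8=5.
Step 46. [r8c7∈{5}] nothing but 5 survives at r8c7 ⇒ r8c7=5.

Answer: 3 2 9 4 5 7 8 6 1 / 7 5 6 1 2 8 4 9 3 / 4 8 1 6 3 9 2 5 7 / 6 4 7 5 1 3 9 2 8 / 8 1 2 9 6 4 3 7 5 / 9 3 5 8 7 2 6 1 4 / 1 6 8 2 4 5 7 3 9 / 2 9 3 7 8 1 5 4 6 / 5 7 4 3 9 6 1 8 2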